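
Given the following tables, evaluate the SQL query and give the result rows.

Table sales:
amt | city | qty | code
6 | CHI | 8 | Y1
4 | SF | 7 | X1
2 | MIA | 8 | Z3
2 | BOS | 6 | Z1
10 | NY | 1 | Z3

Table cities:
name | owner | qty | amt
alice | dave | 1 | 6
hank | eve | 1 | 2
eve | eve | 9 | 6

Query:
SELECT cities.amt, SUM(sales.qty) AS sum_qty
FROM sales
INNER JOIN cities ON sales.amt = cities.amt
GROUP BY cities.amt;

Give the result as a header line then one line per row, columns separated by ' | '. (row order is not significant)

== RESULT ==
cities.amt | sum_qty
6 | 16
2 | 14

Derivation:
After JOIN cities (4 rows):
sales.amt | sales.city | sales.qty | sales.code | cities.name | cities.owner | cities.qty | cities.amt
6 | CHI | 8 | Y1 | alice | dave | 1 | 6
6 | CHI | 8 | Y1 | eve | eve | 9 | 6
2 | MIA | 8 | Z3 | hank | eve | 1 | 2
2 | BOS | 6 | Z1 | hank | eve | 1 | 2
After GROUP BY (2 rows):
cities.amt | sum_qty
6 | 16
2 | 14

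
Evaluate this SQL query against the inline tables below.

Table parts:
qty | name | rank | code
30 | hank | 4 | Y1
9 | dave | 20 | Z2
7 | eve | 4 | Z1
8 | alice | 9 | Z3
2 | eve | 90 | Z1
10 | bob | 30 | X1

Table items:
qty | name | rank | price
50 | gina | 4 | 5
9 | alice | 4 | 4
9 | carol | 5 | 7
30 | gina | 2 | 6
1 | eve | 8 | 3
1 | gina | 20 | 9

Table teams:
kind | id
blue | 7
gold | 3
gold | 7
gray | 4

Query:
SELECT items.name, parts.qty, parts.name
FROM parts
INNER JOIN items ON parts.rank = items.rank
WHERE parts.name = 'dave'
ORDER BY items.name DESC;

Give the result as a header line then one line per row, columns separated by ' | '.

== RESULT ==
items.name | parts.qty | parts.name
gina | 9 | dave

Derivation:
After JOIN items (5 rows):
parts.qty | parts.name | parts.rank | parts.code | items.qty | items.name | items.rank | items.price
30 | hank | 4 | Y1 | 50 | gina | 4 | 5
30 | hank | 4 | Y1 | 9 | alice | 4 | 4
9 | dave | 20 | Z2 | 1 | gina | 20 | 9
7 | eve | 4 | Z1 | 50 | gina | 4 | 5
7 | eve | 4 | Z1 | 9 | alice | 4 | 4
After WHERE (1 rows):
parts.qty | parts.name | parts.rank | parts.code | items.qty | items.name | items.rank | items.price
9 | dave | 20 | Z2 | 1 | gina | 20 | 9
After SELECT (1 rows):
items.name | parts.qty | parts.name
gina | 9 | dave
After ORDER BY (1 rows):
items.name | parts.qty | parts.name
gina | 9 | dave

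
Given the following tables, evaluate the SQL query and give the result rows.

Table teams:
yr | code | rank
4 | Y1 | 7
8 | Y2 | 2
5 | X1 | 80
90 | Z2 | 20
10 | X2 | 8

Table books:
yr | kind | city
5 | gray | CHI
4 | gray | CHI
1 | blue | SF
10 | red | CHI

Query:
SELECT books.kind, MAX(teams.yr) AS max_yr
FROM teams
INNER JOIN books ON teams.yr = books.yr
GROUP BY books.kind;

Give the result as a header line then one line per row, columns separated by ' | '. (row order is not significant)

After JOIN books (3 rows):
teams.yr | teams.code | teams.rank | books.yr | books.kind | books.city
4 | Y1 | 7 | 4 | gray | CHI
5 | X1 | 80 | 5 | gray | CHI
10 | X2 | 8 | 10 | red | CHI
After GROUP BY (2 rows):
books.kind | max_yr
gray | 5
red | 10

== RESULT ==
books.kind | max_yr
gray | 5
red | 10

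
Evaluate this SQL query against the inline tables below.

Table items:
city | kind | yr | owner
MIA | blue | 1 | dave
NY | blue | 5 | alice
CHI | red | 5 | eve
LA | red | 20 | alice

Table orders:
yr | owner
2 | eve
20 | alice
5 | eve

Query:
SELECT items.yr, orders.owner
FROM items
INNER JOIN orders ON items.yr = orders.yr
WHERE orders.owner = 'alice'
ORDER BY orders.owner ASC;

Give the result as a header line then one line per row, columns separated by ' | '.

== RESULT ==
items.yr | orders.owner
20 | alice

Derivation:
After JOIN orders (3 rows):
items.city | items.kind | items.yr | items.owner | orders.yr | orders.owner
NY | blue | 5 | alice | 5 | eve
CHI | red | 5 | eve | 5 | eve
LA | red | 20 | alice | 20 | alice
After WHERE (1 rows):
items.city | items.kind | items.yr | items.owner | orders.yr | orders.owner
LA | red | 20 | alice | 20 | alice
After SELECT (1 rows):
items.yr | orders.owner
20 | alice
After ORDER BY (1 rows):
items.yr | orders.owner
20 | alice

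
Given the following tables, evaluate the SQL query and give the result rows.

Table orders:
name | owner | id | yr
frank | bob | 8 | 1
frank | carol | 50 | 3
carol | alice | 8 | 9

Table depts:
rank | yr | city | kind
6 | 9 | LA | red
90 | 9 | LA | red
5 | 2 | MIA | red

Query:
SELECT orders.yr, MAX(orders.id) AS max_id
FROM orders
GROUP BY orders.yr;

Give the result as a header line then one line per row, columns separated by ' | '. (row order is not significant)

== RESULT ==
orders.yr | max_id
1 | 8
3 | 50
9 | 8

Derivation:
After GROUP BY (3 rows):
orders.yr | max_id
1 | 8
3 | 50
9 | 8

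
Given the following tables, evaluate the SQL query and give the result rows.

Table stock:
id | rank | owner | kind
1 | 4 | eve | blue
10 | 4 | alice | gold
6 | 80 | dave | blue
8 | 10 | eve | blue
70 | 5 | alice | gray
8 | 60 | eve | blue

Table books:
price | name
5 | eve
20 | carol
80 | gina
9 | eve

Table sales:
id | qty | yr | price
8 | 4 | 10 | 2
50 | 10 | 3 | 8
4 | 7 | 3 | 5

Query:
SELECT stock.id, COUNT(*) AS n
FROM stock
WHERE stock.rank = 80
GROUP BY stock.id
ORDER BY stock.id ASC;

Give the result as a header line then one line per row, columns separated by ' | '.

After WHERE (1 rows):
stock.id | stock.rank | stock.owner | stock.kind
6 | 80 | dave | blue
After GROUP BY (1 rows):
stock.id | n
6 | 1
After ORDER BY (1 rows):
stock.id | n
6 | 1

== RESULT ==
stock.id | n
6 | 1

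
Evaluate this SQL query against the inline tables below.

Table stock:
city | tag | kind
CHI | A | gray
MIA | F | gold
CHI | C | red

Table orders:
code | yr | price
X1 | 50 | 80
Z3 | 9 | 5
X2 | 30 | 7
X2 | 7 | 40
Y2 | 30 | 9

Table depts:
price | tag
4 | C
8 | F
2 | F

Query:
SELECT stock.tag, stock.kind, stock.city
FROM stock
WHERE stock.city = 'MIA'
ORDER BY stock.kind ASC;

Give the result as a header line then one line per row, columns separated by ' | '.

== RESULT ==
stock.tag | stock.kind | stock.city
F | gold | MIA

Derivation:
After WHERE (1 rows):
stock.city | stock.tag | stock.kind
MIA | F | gold
After SELECT (1 rows):
stock.tag | stock.kind | stock.city
F | gold | MIA
After ORDER BY (1 rows):
stock.tag | stock.kind | stock.city
F | gold | MIA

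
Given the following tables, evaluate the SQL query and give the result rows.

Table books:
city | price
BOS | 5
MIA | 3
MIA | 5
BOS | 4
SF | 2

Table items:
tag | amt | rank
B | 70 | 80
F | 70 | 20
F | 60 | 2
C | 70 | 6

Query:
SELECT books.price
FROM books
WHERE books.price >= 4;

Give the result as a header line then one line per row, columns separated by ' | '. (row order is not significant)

== RESULT ==
books.price
5
5
4

Derivation:
After WHERE (3 rows):
books.city | books.price
BOS | 5
MIA | 5
BOS | 4
After SELECT (3 rows):
books.price
5
5
4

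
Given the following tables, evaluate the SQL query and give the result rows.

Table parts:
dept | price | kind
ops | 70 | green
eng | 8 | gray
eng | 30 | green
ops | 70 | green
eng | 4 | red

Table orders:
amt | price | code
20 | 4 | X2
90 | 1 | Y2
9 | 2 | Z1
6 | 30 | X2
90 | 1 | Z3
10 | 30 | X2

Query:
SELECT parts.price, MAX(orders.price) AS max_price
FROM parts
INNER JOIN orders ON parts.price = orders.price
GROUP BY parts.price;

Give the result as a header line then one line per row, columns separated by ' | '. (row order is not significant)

== RESULT ==
parts.price | max_price
30 | 30
4 | 4

Derivation:
After JOIN orders (3 rows):
parts.dept | parts.price | parts.kind | orders.amt | orders.price | orders.code
eng | 30 | green | 6 | 30 | X2
eng | 30 | green | 10 | 30 | X2
eng | 4 | red | 20 | 4 | X2
After GROUP BY (2 rows):
parts.price | max_price
30 | 30
4 | 4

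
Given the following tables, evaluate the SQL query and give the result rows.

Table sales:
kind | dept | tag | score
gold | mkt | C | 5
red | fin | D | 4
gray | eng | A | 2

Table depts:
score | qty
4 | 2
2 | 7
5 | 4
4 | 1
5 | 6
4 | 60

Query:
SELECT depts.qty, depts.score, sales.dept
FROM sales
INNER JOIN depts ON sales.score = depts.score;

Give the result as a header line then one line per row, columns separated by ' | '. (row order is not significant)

After JOIN depts (6 rows):
sales.kind | sales.dept | sales.tag | sales.score | depts.score | depts.qty
gold | mkt | C | 5 | 5 | 4
gold | mkt | C | 5 | 5 | 6
red | fin | D | 4 | 4 | 2
red | fin | D | 4 | 4 | 1
red | fin | D | 4 | 4 | 60
gray | eng | A | 2 | 2 | 7
After SELECT (6 rows):
depts.qty | depts.score | sales.dept
4 | 5 | mkt
6 | 5 | mkt
2 | 4 | fin
1 | 4 | fin
60 | 4 | fin
7 | 2 | eng

== RESULT ==
depts.qty | depts.score | sales.dept
4 | 5 | mkt
6 | 5 | mkt
2 | 4 | fin
1 | 4 | fin
60 | 4 | fin
7 | 2 | eng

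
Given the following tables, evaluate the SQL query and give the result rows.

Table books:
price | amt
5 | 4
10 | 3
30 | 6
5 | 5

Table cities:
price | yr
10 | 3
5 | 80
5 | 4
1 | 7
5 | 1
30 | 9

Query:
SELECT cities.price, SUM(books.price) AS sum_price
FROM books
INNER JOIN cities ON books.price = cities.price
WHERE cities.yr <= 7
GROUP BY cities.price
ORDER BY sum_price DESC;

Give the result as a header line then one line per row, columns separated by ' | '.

== RESULT ==
cities.price | sum_price
5 | 20
10 | 10

Derivation:
After JOIN cities (8 rows):
books.price | books.amt | cities.price | cities.yr
5 | 4 | 5 | 80
5 | 4 | 5 | 4
5 | 4 | 5 | 1
10 | 3 | 10 | 3
30 | 6 | 30 | 9
5 | 5 | 5 | 80
5 | 5 | 5 | 4
5 | 5 | 5 | 1
After WHERE (5 rows):
books.price | books.amt | cities.price | cities.yr
5 | 4 | 5 | 4
5 | 4 | 5 | 1
10 | 3 | 10 | 3
5 | 5 | 5 | 4
5 | 5 | 5 | 1
After GROUP BY (2 rows):
cities.price | sum_price
5 | 20
10 | 10
After ORDER BY (2 rows):
cities.price | sum_price
5 | 20
10 | 10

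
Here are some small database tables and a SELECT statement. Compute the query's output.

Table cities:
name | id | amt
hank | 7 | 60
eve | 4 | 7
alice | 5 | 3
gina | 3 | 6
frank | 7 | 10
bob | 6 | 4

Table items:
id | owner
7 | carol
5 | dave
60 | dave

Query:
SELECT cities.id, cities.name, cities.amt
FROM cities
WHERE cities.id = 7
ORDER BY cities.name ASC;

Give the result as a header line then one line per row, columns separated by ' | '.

== RESULT ==
cities.id | cities.name | cities.amt
7 | frank | 10
7 | hank | 60

Derivation:
After WHERE (2 rows):
cities.name | cities.id | cities.amt
hank | 7 | 60
frank | 7 | 10
After SELECT (2 rows):
cities.id | cities.name | cities.amt
7 | hank | 60
7 | frank | 10
After ORDER BY (2 rows):
cities.id | cities.name | cities.amt
7 | frank | 10
7 | hank | 60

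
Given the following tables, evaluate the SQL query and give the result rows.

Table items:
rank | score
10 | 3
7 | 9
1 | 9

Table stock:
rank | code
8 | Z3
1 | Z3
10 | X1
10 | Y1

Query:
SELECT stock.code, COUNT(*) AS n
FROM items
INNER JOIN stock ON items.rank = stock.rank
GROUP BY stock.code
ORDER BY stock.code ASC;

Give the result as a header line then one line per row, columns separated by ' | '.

== RESULT ==
stock.code | n
X1 | 1
Y1 | 1
Z3 | 1

Derivation:
After JOIN stock (3 rows):
items.rank | items.score | stock.rank | stock.code
10 | 3 | 10 | X1
10 | 3 | 10 | Y1
1 | 9 | 1 | Z3
After GROUP BY (3 rows):
stock.code | n
X1 | 1
Y1 | 1
Z3 | 1
After ORDER BY (3 rows):
stock.code | n
X1 | 1
Y1 | 1
Z3 | 1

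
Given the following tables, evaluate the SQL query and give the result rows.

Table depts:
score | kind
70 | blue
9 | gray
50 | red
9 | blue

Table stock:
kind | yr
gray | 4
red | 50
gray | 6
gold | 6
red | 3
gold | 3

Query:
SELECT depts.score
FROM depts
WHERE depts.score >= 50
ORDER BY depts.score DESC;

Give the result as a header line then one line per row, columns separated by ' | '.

== RESULT ==
depts.score
70
50

Derivation:
After WHERE (2 rows):
depts.score | depts.kind
70 | blue
50 | red
After SELECT (2 rows):
depts.score
70
50
After ORDER BY (2 rows):
depts.score
70
50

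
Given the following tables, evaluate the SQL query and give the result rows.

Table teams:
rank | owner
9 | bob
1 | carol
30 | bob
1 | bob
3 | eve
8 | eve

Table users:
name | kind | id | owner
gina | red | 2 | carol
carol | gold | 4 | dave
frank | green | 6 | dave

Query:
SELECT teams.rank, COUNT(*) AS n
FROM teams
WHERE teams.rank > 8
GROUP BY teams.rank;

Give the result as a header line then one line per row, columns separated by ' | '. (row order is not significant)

== RESULT ==
teams.rank | n
9 | 1
30 | 1

Derivation:
After WHERE (2 rows):
teams.rank | teams.owner
9 | bob
30 | bob
After GROUP BY (2 rows):
teams.rank | n
9 | 1
30 | 1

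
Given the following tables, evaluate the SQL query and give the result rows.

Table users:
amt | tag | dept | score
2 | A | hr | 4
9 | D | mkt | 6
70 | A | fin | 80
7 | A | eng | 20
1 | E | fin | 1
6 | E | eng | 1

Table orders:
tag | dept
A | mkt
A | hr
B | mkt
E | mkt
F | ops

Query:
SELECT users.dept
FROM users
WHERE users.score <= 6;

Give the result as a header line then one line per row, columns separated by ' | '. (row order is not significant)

== RESULT ==
users.dept
hr
mkt
fin
eng

Derivation:
After WHERE (4 rows):
users.amt | users.tag | users.dept | users.score
2 | A | hr | 4
9 | D | mkt | 6
1 | E | fin | 1
6 | E | eng | 1
After SELECT (4 rows):
users.dept
hr
mkt
fin
eng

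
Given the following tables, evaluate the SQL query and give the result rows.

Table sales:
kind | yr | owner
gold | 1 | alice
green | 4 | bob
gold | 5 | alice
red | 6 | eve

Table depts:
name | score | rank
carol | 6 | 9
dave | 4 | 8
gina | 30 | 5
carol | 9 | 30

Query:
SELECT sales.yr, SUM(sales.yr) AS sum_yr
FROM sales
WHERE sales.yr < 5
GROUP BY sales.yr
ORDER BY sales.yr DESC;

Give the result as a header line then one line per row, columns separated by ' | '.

After WHERE (2 rows):
sales.kind | sales.yr | sales.owner
gold | 1 | alice
green | 4 | bob
After GROUP BY (2 rows):
sales.yr | sum_yr
1 | 1
4 | 4
After ORDER BY (2 rows):
sales.yr | sum_yr
4 | 4
1 | 1

== RESULT ==
sales.yr | sum_yr
4 | 4
1 | 1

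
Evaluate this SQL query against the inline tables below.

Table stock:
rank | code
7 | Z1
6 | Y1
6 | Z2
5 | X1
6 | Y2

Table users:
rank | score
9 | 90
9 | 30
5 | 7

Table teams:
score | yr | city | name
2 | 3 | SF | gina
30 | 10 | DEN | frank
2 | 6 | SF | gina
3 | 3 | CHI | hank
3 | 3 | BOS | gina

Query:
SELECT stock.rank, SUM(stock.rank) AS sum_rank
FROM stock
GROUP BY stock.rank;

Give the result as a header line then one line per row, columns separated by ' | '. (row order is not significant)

After GROUP BY (3 rows):
stock.rank | sum_rank
7 | 7
6 | 18
5 | 5

== RESULT ==
stock.rank | sum_rank
7 | 7
6 | 18
5 | 5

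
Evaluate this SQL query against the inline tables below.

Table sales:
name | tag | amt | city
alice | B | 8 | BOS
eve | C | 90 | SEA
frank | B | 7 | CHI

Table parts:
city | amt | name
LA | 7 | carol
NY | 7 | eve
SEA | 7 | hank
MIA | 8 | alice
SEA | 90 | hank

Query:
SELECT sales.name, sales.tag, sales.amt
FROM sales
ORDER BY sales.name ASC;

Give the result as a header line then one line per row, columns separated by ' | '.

After SELECT (3 rows):
sales.name | sales.tag | sales.amt
alice | B | 8
eve | C | 90
frank | B | 7
After ORDER BY (3 rows):
sales.name | sales.tag | sales.amt
alice | B | 8
eve | C | 90
frank | B | 7

== RESULT ==
sales.name | sales.tag | sales.amt
alice | B | 8
eve | C | 90
frank | B | 7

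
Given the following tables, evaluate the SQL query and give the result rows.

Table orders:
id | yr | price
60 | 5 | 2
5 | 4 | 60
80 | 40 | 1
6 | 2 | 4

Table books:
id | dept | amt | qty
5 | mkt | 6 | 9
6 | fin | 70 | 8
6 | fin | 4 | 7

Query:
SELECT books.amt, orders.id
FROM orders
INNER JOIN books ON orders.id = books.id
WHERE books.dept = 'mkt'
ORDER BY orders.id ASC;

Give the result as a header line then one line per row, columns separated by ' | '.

After JOIN books (3 rows):
orders.id | orders.yr | orders.price | books.id | books.dept | books.amt | books.qty
5 | 4 | 60 | 5 | mkt | 6 | 9
6 | 2 | 4 | 6 | fin | 70 | 8
6 | 2 | 4 | 6 | fin | 4 | 7
After WHERE (1 rows):
orders.id | orders.yr | orders.price | books.id | books.dept | books.amt | books.qty
5 | 4 | 60 | 5 | mkt | 6 | 9
After SELECT (1 rows):
books.amt | orders.id
6 | 5
After ORDER BY (1 rows):
books.amt | orders.id
6 | 5

== RESULT ==
books.amt | orders.id
6 | 5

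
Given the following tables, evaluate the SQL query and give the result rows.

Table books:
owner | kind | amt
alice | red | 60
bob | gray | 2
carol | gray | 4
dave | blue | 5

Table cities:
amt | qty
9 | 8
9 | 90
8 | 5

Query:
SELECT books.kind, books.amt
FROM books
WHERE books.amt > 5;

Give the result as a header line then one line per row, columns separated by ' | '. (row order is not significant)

== RESULT ==
books.kind | books.amt
red | 60

Derivation:
After WHERE (1 rows):
books.owner | books.kind | books.amt
alice | red | 60
After SELECT (1 rows):
books.kind | books.amt
red | 60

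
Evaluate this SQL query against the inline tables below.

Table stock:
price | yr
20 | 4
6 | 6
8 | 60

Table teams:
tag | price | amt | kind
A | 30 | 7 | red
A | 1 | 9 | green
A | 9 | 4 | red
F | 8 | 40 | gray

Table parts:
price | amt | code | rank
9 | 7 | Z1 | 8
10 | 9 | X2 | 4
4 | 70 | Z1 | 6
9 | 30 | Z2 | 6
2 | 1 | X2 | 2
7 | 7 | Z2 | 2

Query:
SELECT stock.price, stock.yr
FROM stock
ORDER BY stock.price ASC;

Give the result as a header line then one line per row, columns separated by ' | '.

== RESULT ==
stock.price | stock.yr
6 | 6
8 | 60
20 | 4

Derivation:
After SELECT (3 rows):
stock.price | stock.yr
20 | 4
6 | 6
8 | 60
After ORDER BY (3 rows):
stock.price | stock.yr
6 | 6
8 | 60
20 | 4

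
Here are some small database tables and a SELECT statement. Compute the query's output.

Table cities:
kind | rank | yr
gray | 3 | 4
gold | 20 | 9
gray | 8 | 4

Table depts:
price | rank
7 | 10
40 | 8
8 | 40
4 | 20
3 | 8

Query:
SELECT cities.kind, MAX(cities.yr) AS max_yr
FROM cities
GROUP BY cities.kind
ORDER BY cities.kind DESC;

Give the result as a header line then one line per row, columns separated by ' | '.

After GROUP BY (2 rows):
cities.kind | max_yr
gray | 4
gold | 9
After ORDER BY (2 rows):
cities.kind | max_yr
gray | 4
gold | 9

== RESULT ==
cities.kind | max_yr
gray | 4
gold | 9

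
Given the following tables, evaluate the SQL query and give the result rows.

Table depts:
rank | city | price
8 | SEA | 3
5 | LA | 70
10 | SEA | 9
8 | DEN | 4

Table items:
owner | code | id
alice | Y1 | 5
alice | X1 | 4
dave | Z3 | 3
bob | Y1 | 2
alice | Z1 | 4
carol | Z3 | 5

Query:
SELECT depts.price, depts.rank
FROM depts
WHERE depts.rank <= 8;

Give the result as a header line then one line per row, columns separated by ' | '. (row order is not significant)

== RESULT ==
depts.price | depts.rank
3 | 8
70 | 5
4 | 8

Derivation:
After WHERE (3 rows):
depts.rank | depts.city | depts.price
8 | SEA | 3
5 | LA | 70
8 | DEN | 4
After SELECT (3 rows):
depts.price | depts.rank
3 | 8
70 | 5
4 | 8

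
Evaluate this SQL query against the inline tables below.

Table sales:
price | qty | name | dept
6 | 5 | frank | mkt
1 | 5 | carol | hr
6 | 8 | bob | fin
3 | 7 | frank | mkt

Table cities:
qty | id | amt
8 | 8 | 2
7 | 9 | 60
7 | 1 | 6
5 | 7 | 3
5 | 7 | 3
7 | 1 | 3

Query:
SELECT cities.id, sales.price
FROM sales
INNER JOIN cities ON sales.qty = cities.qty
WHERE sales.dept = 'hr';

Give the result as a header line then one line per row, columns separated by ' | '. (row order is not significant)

== RESULT ==
cities.id | sales.price
7 | 1
7 | 1

Derivation:
After JOIN cities (8 rows):
sales.price | sales.qty | sales.name | sales.dept | cities.qty | cities.id | cities.amt
6 | 5 | frank | mkt | 5 | 7 | 3
6 | 5 | frank | mkt | 5 | 7 | 3
1 | 5 | carol | hr | 5 | 7 | 3
1 | 5 | carol | hr | 5 | 7 | 3
6 | 8 | bob | fin | 8 | 8 | 2
3 | 7 | frank | mkt | 7 | 9 | 60
3 | 7 | frank | mkt | 7 | 1 | 6
3 | 7 | frank | mkt | 7 | 1 | 3
After WHERE (2 rows):
sales.price | sales.qty | sales.name | sales.dept | cities.qty | cities.id | cities.amt
1 | 5 | carol | hr | 5 | 7 | 3
1 | 5 | carol | hr | 5 | 7 | 3
After SELECT (2 rows):
cities.id | sales.price
7 | 1
7 | 1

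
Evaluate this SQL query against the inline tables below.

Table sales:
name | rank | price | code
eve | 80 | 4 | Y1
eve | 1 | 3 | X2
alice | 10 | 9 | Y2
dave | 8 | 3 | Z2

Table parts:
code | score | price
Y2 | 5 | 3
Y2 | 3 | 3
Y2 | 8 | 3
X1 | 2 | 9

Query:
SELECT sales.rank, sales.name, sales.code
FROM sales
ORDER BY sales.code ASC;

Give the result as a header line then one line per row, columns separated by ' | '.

After SELECT (4 rows):
sales.rank | sales.name | sales.code
80 | eve | Y1
1 | eve | X2
10 | alice | Y2
8 | dave | Z2
After ORDER BY (4 rows):
sales.rank | sales.name | sales.code
1 | eve | X2
80 | eve | Y1
10 | alice | Y2
8 | dave | Z2

== RESULT ==
sales.rank | sales.name | sales.code
1 | eve | X2
80 | eve | Y1
10 | alice | Y2
8 | dave | Z2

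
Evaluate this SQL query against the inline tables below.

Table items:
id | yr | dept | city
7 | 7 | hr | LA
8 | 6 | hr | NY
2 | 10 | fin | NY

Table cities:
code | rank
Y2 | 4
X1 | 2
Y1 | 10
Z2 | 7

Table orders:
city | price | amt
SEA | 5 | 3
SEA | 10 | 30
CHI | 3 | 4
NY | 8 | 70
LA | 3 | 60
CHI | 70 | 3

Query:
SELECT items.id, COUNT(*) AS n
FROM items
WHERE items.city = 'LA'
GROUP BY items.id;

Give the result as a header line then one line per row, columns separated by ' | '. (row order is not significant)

== RESULT ==
items.id | n
7 | 1

Derivation:
After WHERE (1 rows):
items.id | items.yr | items.dept | items.city
7 | 7 | hr | LA
After GROUP BY (1 rows):
items.id | n
7 | 1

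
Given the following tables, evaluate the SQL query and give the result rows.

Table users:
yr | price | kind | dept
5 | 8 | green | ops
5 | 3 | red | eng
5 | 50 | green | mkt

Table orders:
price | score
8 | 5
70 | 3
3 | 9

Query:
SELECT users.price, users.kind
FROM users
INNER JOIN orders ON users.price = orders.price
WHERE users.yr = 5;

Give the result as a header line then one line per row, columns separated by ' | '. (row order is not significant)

== RESULT ==
users.price | users.kind
8 | green
3 | red

Derivation:
After JOIN orders (2 rows):
users.yr | users.price | users.kind | users.dept | orders.price | orders.score
5 | 8 | green | ops | 8 | 5
5 | 3 | red | eng | 3 | 9
After WHERE (2 rows):
users.yr | users.price | users.kind | users.dept | orders.price | orders.score
5 | 8 | green | ops | 8 | 5
5 | 3 | red | eng | 3 | 9
After SELECT (2 rows):
users.price | users.kind
8 | green
3 | red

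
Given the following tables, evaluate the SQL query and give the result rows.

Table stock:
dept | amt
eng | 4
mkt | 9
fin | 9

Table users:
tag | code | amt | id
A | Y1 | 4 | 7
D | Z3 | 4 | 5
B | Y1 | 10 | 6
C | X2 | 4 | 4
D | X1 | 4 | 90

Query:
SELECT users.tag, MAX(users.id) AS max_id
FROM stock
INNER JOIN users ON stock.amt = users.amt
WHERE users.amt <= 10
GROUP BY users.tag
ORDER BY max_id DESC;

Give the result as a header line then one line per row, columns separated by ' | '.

== RESULT ==
users.tag | max_id
D | 90
A | 7
C | 4

Derivation:
After JOIN users (4 rows):
stock.dept | stock.amt | users.tag | users.code | users.amt | users.id
eng | 4 | A | Y1 | 4 | 7
eng | 4 | D | Z3 | 4 | 5
eng | 4 | C | X2 | 4 | 4
eng | 4 | D | X1 | 4 | 90
After WHERE (4 rows):
stock.dept | stock.amt | users.tag | users.code | users.amt | users.id
eng | 4 | A | Y1 | 4 | 7
eng | 4 | D | Z3 | 4 | 5
eng | 4 | C | X2 | 4 | 4
eng | 4 | D | X1 | 4 | 90
After GROUP BY (3 rows):
users.tag | max_id
A | 7
D | 90
C | 4
After ORDER BY (3 rows):
users.tag | max_id
D | 90
A | 7
C | 4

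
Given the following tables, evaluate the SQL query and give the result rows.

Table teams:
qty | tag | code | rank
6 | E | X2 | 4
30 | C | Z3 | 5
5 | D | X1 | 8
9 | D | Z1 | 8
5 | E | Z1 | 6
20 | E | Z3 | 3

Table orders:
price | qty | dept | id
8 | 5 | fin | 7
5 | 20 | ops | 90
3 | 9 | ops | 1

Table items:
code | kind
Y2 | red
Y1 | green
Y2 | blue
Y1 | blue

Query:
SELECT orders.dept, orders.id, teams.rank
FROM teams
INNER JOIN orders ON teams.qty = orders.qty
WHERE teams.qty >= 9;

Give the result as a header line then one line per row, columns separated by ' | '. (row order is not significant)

After JOIN orders (4 rows):
teams.qty | teams.tag | teams.code | teams.rank | orders.price | orders.qty | orders.dept | orders.id
5 | D | X1 | 8 | 8 | 5 | fin | 7
9 | D | Z1 | 8 | 3 | 9 | ops | 1
5 | E | Z1 | 6 | 8 | 5 | fin | 7
20 | E | Z3 | 3 | 5 | 20 | ops | 90
After WHERE (2 rows):
teams.qty | teams.tag | teams.code | teams.rank | orders.price | orders.qty | orders.dept | orders.id
9 | D | Z1 | 8 | 3 | 9 | ops | 1
20 | E | Z3 | 3 | 5 | 20 | ops | 90
After SELECT (2 rows):
orders.dept | orders.id | teams.rank
ops | 1 | 8
ops | 90 | 3

== RESULT ==
orders.dept | orders.id | teams.rank
ops | 1 | 8
ops | 90 | 3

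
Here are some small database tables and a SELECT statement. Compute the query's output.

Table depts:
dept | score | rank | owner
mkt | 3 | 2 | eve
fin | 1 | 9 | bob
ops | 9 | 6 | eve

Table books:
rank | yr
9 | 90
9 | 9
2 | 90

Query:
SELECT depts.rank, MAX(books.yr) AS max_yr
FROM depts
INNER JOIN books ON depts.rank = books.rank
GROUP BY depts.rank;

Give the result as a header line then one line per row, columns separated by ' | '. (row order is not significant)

== RESULT ==
depts.rank | max_yr
2 | 90
9 | 90

Derivation:
After JOIN books (3 rows):
depts.dept | depts.score | depts.rank | depts.owner | books.rank | books.yr
mkt | 3 | 2 | eve | 2 | 90
fin | 1 | 9 | bob | 9 | 90
fin | 1 | 9 | bob | 9 | 9
After GROUP BY (2 rows):
depts.rank | max_yr
2 | 90
9 | 90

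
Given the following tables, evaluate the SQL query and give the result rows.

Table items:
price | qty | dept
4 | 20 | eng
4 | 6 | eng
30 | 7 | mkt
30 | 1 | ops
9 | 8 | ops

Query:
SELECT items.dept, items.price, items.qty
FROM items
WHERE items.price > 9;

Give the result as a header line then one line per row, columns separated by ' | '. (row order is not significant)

After WHERE (2 rows):
items.price | items.qty | items.dept
30 | 7 | mkt
30 | 1 | ops
After SELECT (2 rows):
items.dept | items.price | items.qty
mkt | 30 | 7
ops | 30 | 1

== RESULT ==
items.dept | items.price | items.qty
mkt | 30 | 7
ops | 30 | 1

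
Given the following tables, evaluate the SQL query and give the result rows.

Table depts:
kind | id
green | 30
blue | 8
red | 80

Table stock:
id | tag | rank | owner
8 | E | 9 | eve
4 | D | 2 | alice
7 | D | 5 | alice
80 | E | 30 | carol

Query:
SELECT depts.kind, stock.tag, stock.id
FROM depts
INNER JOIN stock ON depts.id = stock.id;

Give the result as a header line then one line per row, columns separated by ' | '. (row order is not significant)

== RESULT ==
depts.kind | stock.tag | stock.id
blue | E | 8
red | E | 80

Derivation:
After JOIN stock (2 rows):
depts.kind | depts.id | stock.id | stock.tag | stock.rank | stock.owner
blue | 8 | 8 | E | 9 | eve
red | 80 | 80 | E | 30 | carol
After SELECT (2 rows):
depts.kind | stock.tag | stock.id
blue | E | 8
red | E | 80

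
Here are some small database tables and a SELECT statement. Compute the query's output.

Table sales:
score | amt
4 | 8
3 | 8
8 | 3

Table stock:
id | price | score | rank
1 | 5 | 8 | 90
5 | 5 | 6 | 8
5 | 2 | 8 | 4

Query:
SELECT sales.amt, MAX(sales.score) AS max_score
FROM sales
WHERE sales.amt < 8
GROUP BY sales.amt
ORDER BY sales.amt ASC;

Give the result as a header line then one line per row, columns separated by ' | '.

After WHERE (1 rows):
sales.score | sales.amt
8 | 3
After GROUP BY (1 rows):
sales.amt | max_score
3 | 8
After ORDER BY (1 rows):
sales.amt | max_score
3 | 8

== RESULT ==
sales.amt | max_score
3 | 8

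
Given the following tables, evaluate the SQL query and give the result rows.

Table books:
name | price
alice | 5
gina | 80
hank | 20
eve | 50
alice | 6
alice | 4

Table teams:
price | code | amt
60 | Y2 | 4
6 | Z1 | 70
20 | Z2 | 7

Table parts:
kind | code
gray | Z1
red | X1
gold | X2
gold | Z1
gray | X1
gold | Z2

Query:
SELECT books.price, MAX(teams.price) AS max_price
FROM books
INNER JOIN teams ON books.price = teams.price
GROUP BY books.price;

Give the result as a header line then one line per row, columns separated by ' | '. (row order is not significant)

== RESULT ==
books.price | max_price
20 | 20
6 | 6

Derivation:
After JOIN teams (2 rows):
books.name | books.price | teams.price | teams.code | teams.amt
hank | 20 | 20 | Z2 | 7
alice | 6 | 6 | Z1 | 70
After GROUP BY (2 rows):
books.price | max_price
20 | 20
6 | 6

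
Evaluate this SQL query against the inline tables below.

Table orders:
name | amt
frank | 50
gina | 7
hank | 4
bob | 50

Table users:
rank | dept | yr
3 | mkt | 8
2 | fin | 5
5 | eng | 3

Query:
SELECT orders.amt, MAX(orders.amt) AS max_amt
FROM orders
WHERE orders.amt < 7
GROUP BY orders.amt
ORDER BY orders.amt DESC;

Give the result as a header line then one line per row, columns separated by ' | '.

== RESULT ==
orders.amt | max_amt
4 | 4

Derivation:
After WHERE (1 rows):
orders.name | orders.amt
hank | 4
After GROUP BY (1 rows):
orders.amt | max_amt
4 | 4
After ORDER BY (1 rows):
orders.amt | max_amt
4 | 4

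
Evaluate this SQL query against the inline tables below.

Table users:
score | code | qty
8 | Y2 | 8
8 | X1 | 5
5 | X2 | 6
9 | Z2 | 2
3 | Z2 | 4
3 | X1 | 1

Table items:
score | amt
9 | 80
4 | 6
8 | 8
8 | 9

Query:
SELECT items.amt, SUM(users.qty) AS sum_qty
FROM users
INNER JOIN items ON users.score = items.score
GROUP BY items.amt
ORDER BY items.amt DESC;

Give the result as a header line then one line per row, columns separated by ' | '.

After JOIN items (5 rows):
users.score | users.code | users.qty | items.score | items.amt
8 | Y2 | 8 | 8 | 8
8 | Y2 | 8 | 8 | 9
8 | X1 | 5 | 8 | 8
8 | X1 | 5 | 8 | 9
9 | Z2 | 2 | 9 | 80
After GROUP BY (3 rows):
items.amt | sum_qty
8 | 13
9 | 13
80 | 2
After ORDER BY (3 rows):
items.amt | sum_qty
80 | 2
9 | 13
8 | 13

== RESULT ==
items.amt | sum_qty
80 | 2
9 | 13
8 | 13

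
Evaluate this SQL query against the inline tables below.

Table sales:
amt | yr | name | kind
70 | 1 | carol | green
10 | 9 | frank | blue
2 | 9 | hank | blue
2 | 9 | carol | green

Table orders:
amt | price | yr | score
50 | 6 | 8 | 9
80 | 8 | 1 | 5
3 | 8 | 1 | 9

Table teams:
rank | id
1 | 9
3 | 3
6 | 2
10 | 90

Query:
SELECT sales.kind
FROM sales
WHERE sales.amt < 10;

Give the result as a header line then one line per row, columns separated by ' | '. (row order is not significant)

After WHERE (2 rows):
sales.amt | sales.yr | sales.name | sales.kind
2 | 9 | hank | blue
2 | 9 | carol | green
After SELECT (2 rows):
sales.kind
blue
green

== RESULT ==
sales.kind
blue
green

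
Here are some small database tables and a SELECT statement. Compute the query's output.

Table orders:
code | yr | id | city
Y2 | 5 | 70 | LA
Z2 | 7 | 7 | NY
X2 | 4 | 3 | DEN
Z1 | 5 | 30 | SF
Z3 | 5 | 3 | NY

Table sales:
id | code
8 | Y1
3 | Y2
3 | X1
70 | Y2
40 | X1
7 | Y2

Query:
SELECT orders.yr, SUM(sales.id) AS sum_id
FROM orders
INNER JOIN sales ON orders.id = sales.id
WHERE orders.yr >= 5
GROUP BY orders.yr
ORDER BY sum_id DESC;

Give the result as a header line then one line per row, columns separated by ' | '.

After JOIN sales (6 rows):
orders.code | orders.yr | orders.id | orders.city | sales.id | sales.code
Y2 | 5 | 70 | LA | 70 | Y2
Z2 | 7 | 7 | NY | 7 | Y2
X2 | 4 | 3 | DEN | 3 | Y2
X2 | 4 | 3 | DEN | 3 | X1
Z3 | 5 | 3 | NY | 3 | Y2
Z3 | 5 | 3 | NY | 3 | X1
After WHERE (4 rows):
orders.code | orders.yr | orders.id | orders.city | sales.id | sales.code
Y2 | 5 | 70 | LA | 70 | Y2
Z2 | 7 | 7 | NY | 7 | Y2
Z3 | 5 | 3 | NY | 3 | Y2
Z3 | 5 | 3 | NY | 3 | X1
After GROUP BY (2 rows):
orders.yr | sum_id
5 | 76
7 | 7
After ORDER BY (2 rows):
orders.yr | sum_id
5 | 76
7 | 7

== RESULT ==
orders.yr | sum_id
5 | 76
7 | 7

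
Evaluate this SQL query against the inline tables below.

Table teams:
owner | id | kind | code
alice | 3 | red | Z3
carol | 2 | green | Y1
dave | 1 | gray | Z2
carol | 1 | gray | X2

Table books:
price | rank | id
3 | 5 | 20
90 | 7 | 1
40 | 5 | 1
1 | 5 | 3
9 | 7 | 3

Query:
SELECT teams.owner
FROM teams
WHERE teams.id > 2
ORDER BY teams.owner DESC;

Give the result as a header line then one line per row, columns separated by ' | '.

== RESULT ==
teams.owner
alice

Derivation:
After WHERE (1 rows):
teams.owner | teams.id | teams.kind | teams.code
alice | 3 | red | Z3
After SELECT (1 rows):
teams.owner
alice
After ORDER BY (1 rows):
teams.owner
alice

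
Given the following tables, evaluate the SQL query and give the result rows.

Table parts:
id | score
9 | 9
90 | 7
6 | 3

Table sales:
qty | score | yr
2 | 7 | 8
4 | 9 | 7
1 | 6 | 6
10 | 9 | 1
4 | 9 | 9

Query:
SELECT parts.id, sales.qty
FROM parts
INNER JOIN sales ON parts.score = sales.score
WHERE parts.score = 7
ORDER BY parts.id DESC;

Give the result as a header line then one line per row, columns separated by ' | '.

== RESULT ==
parts.id | sales.qty
90 | 2

Derivation:
After JOIN sales (4 rows):
parts.id | parts.score | sales.qty | sales.score | sales.yr
9 | 9 | 4 | 9 | 7
9 | 9 | 10 | 9 | 1
9 | 9 | 4 | 9 | 9
90 | 7 | 2 | 7 | 8
After WHERE (1 rows):
parts.id | parts.score | sales.qty | sales.score | sales.yr
90 | 7 | 2 | 7 | 8
After SELECT (1 rows):
parts.id | sales.qty
90 | 2
After ORDER BY (1 rows):
parts.id | sales.qty
90 | 2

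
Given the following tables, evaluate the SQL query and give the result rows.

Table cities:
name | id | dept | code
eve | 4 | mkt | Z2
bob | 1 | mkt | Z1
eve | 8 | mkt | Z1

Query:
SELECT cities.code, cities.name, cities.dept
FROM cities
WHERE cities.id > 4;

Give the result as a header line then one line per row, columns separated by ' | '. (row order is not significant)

== RESULT ==
cities.code | cities.name | cities.dept
Z1 | eve | mkt

Derivation:
After WHERE (1 rows):
cities.name | cities.id | cities.dept | cities.code
eve | 8 | mkt | Z1
After SELECT (1 rows):
cities.code | cities.name | cities.dept
Z1 | eve | mkt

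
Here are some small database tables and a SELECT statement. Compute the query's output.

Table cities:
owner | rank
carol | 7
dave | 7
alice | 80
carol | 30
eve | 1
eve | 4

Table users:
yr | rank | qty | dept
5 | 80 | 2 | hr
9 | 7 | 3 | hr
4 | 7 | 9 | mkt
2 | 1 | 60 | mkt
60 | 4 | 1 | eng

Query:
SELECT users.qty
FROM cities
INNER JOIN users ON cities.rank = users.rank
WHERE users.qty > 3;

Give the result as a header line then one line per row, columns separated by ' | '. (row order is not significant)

== RESULT ==
users.qty
9
9
60

Derivation:
After JOIN users (7 rows):
cities.owner | cities.rank | users.yr | users.rank | users.qty | users.dept
carol | 7 | 9 | 7 | 3 | hr
carol | 7 | 4 | 7 | 9 | mkt
dave | 7 | 9 | 7 | 3 | hr
dave | 7 | 4 | 7 | 9 | mkt
alice | 80 | 5 | 80 | 2 | hr
eve | 1 | 2 | 1 | 60 | mkt
eve | 4 | 60 | 4 | 1 | eng
After WHERE (3 rows):
cities.owner | cities.rank | users.yr | users.rank | users.qty | users.dept
carol | 7 | 4 | 7 | 9 | mkt
dave | 7 | 4 | 7 | 9 | mkt
eve | 1 | 2 | 1 | 60 | mkt
After SELECT (3 rows):
users.qty
9
9
60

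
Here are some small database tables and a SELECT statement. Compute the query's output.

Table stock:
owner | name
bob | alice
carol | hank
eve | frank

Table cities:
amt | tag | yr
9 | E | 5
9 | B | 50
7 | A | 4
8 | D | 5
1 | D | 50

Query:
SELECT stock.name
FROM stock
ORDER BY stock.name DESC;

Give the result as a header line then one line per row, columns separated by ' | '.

== RESULT ==
stock.name
hank
frank
alice

Derivation:
After SELECT (3 rows):
stock.name
alice
hank
frank
After ORDER BY (3 rows):
stock.name
hank
frank
alice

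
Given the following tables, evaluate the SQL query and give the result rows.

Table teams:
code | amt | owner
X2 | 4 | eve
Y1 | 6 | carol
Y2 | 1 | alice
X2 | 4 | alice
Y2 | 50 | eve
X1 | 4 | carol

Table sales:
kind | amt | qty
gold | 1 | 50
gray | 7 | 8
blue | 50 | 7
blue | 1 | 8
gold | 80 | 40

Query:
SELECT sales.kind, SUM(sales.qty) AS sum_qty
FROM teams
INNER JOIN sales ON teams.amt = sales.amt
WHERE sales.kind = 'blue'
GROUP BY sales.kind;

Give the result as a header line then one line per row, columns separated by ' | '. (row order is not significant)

== RESULT ==
sales.kind | sum_qty
blue | 15

Derivation:
After JOIN sales (3 rows):
teams.code | teams.amt | teams.owner | sales.kind | sales.amt | sales.qty
Y2 | 1 | alice | gold | 1 | 50
Y2 | 1 | alice | blue | 1 | 8
Y2 | 50 | eve | blue | 50 | 7
After WHERE (2 rows):
teams.code | teams.amt | teams.owner | sales.kind | sales.amt | sales.qty
Y2 | 1 | alice | blue | 1 | 8
Y2 | 50 | eve | blue | 50 | 7
After GROUP BY (1 rows):
sales.kind | sum_qty
blue | 15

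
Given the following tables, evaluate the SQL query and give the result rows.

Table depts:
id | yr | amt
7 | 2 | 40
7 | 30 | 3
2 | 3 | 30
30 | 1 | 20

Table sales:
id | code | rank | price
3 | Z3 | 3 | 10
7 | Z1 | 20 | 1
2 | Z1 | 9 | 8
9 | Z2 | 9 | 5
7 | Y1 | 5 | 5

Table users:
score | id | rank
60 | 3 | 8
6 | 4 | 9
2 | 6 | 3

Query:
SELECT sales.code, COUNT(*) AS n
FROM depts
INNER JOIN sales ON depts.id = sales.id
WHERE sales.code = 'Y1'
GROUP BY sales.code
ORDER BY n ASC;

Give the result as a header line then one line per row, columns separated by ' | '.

After JOIN sales (5 rows):
depts.id | depts.yr | depts.amt | sales.id | sales.code | sales.rank | sales.price
7 | 2 | 40 | 7 | Z1 | 20 | 1
7 | 2 | 40 | 7 | Y1 | 5 | 5
7 | 30 | 3 | 7 | Z1 | 20 | 1
7 | 30 | 3 | 7 | Y1 | 5 | 5
2 | 3 | 30 | 2 | Z1 | 9 | 8
After WHERE (2 rows):
depts.id | depts.yr | depts.amt | sales.id | sales.code | sales.rank | sales.price
7 | 2 | 40 | 7 | Y1 | 5 | 5
7 | 30 | 3 | 7 | Y1 | 5 | 5
After GROUP BY (1 rows):
sales.code | n
Y1 | 2
After ORDER BY (1 rows):
sales.code | n
Y1 | 2

== RESULT ==
sales.code | n
Y1 | 2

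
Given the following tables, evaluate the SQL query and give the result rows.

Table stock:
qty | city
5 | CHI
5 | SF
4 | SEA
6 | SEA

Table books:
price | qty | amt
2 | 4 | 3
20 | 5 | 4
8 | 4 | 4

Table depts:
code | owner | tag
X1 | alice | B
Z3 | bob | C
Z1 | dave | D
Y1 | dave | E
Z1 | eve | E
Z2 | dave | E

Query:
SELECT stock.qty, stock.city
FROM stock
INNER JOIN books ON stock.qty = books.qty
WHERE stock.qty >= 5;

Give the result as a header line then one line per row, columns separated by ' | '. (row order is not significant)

After JOIN books (4 rows):
stock.qty | stock.city | books.price | books.qty | books.amt
5 | CHI | 20 | 5 | 4
5 | SF | 20 | 5 | 4
4 | SEA | 2 | 4 | 3
4 | SEA | 8 | 4 | 4
After WHERE (2 rows):
stock.qty | stock.city | books.price | books.qty | books.amt
5 | CHI | 20 | 5 | 4
5 | SF | 20 | 5 | 4
After SELECT (2 rows):
stock.qty | stock.city
5 | CHI
5 | SF

== RESULT ==
stock.qty | stock.city
5 | CHI
5 | SF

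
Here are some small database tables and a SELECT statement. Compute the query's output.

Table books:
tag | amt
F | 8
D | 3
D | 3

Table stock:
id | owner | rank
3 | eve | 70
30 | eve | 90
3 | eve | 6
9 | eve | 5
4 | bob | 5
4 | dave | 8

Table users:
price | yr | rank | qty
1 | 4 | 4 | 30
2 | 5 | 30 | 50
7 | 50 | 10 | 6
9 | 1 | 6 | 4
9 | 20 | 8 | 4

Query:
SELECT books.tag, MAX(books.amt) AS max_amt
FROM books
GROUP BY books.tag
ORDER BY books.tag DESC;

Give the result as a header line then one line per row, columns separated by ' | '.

After GROUP BY (2 rows):
books.tag | max_amt
F | 8
D | 3
After ORDER BY (2 rows):
books.tag | max_amt
F | 8
D | 3

== RESULT ==
books.tag | max_amt
F | 8
D | 3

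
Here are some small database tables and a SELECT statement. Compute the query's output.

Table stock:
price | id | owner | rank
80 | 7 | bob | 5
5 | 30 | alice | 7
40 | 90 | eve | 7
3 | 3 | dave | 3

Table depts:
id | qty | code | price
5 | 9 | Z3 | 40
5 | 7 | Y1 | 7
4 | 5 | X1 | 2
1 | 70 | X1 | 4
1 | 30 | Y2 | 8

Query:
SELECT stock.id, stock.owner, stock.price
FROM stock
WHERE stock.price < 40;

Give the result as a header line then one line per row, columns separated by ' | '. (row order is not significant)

== RESULT ==
stock.id | stock.owner | stock.price
30 | alice | 5
3 | dave | 3

Derivation:
After WHERE (2 rows):
stock.price | stock.id | stock.owner | stock.rank
5 | 30 | alice | 7
3 | 3 | dave | 3
After SELECT (2 rows):
stock.id | stock.owner | stock.price
30 | alice | 5
3 | dave | 3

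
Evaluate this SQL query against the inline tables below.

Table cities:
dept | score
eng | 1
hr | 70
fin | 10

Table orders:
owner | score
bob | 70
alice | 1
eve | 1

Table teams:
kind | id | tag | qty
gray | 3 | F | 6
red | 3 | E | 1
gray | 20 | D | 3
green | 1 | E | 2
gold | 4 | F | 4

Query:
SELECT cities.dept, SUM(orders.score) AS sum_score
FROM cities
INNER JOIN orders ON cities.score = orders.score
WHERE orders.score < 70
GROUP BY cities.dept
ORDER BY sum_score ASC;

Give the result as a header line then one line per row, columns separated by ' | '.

After JOIN orders (3 rows):
cities.dept | cities.score | orders.owner | orders.score
eng | 1 | alice | 1
eng | 1 | eve | 1
hr | 70 | bob | 70
After WHERE (2 rows):
cities.dept | cities.score | orders.owner | orders.score
eng | 1 | alice | 1
eng | 1 | eve | 1
After GROUP BY (1 rows):
cities.dept | sum_score
eng | 2
After ORDER BY (1 rows):
cities.dept | sum_score
eng | 2

== RESULT ==
cities.dept | sum_score
eng | 2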